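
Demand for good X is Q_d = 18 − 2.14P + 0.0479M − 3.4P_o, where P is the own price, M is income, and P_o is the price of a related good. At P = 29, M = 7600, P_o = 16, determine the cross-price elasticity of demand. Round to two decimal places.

-0.20

Evaluating quantity at (P, M, P_o) gives Q_d = 18 − 2.14(29) + 0.0479(7600) − 3.4(16) = 18 − 62.06 + 364.04 − 54.4 = 265.58.
∂Q_d/∂P_o = −3.4, so E_xy = -3.4·(16/265.58) ≈ -0.20.
E_xy < 0: the goods are complements.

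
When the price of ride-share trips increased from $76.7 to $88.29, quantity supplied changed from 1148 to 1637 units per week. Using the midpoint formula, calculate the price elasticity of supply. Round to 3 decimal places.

2.500

%ΔQ = (1637 − 1148)/[(1148 + 1637)/2] = 489/1392.5 ≈ 0.3512.
%ΔP = (88.29 − 76.7)/[(76.7 + 88.29)/2] = 11.59/82.495 ≈ 0.1405.
Arc elasticity E = %ΔQ/%ΔP ≈ 0.3512/0.1405 ≈ 2.500.
|E| > 1: supply is elastic over this range.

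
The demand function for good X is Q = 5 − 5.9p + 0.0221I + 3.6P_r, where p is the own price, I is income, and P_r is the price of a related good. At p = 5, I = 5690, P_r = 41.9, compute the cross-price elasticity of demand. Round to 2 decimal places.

First evaluate Q: 5 − 5.9(5) + 0.0221(5690) + 3.6(41.9) = 5 − 29.5 + 125.749 + 150.84 = 252.089.
∂Q/∂P_r = +3.6, so E_xy = 3.6·(41.9/252.089) ≈ 0.60.
E_xy > 0: the goods are substitutes.

0.60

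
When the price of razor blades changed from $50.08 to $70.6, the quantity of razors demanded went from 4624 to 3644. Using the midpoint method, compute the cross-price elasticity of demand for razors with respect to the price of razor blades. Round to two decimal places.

%ΔQ_x = (3644 − 4624)/[(4624+3644)/2] = -980/4134 ≈ -0.2371.
%ΔP_y = (70.6 − 50.08)/[(50.08+70.6)/2] ≈ 0.3401.
E_xy = -0.2371/0.3401 ≈ -0.70.
E_xy < 0, so razors and razor blades are complements.

-0.70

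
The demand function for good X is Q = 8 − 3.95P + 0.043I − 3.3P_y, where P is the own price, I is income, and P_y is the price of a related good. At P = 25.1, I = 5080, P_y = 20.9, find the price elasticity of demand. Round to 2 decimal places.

-1.70

Q = 8 − 3.95(25.1) + 0.043(5080) − 3.3(20.9) = 8 − 99.145 + 218.44 − 68.97 = 58.325.
∂Q/∂P = −3.95, so E_p = (−3.95)·(25.1/58.325) ≈ -1.70.
|E_p| > 1: demand is elastic.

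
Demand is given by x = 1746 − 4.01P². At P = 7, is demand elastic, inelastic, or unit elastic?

At P = 7, x = 1549.51.
dx/dP = −2·4.01·P = −56.14.
Point elasticity E = (dx/dP)·(P/x) = -56.14 × 7/1549.51 ≈ -0.254.
|E| ≈ 0.254 < 1, so demand is inelastic.

inelastic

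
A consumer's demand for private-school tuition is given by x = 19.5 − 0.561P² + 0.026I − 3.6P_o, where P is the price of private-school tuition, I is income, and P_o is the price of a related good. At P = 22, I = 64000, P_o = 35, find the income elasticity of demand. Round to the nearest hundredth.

1.29

Substituting, x = 19.5 − 0.561(22)² + 0.026(64000) − 3.6(35) = 19.5 − 271.524 + 1664 − 126 = 1285.976.
∂x/∂I = +0.026, so E_I = 0.026·(64000/1285.976) ≈ 1.29.
E_I > 1: normal good (luxury).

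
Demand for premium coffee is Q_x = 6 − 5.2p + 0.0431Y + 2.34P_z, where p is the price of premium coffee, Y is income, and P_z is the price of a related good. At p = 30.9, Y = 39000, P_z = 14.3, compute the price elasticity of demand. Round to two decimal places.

-0.10

Substituting, Q_x = 6 − 5.2(30.9) + 0.0431(39000) + 2.34(14.3) = 6 − 160.68 + 1680.9 + 33.462 = 1559.682.
∂Q_x/∂p = −5.2, so E_p = (−5.2)·(30.9/1559.682) ≈ -0.10.
|E_p| < 1: demand is inelastic.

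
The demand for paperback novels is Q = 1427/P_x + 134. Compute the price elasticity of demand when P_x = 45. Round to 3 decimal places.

At P_x = 45, Q = 165.7111.
dQ/dP_x = −1427/P_x² = −0.7047.
Point elasticity E = (dQ/dP_x)·(P_x/Q) = -0.7047 × 45/165.7111 ≈ -0.191.
|E| < 1, so demand is inelastic at this price.

-0.191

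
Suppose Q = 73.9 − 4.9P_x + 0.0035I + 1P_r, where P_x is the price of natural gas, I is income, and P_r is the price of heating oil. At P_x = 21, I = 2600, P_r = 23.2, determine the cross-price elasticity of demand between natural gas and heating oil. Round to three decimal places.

7.030

First evaluate Q: 73.9 − 4.9(21) + 0.0035(2600) + 1(23.2) = 73.9 − 102.9 + 9.1 + 23.2 = 3.3.
∂Q/∂P_r = +1, so E_xy = 1·(23.2/3.3) ≈ 7.030.
E_xy > 0: the goods are substitutes.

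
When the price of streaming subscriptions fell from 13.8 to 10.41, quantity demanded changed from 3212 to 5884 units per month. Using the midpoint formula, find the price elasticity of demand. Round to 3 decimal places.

-2.098

%ΔQ = (5884 − 3212)/[(3212 + 5884)/2] = 2672/4548 ≈ 0.5875.
%Δp = (10.41 − 13.8)/[(13.8 + 10.41)/2] = -3.39/12.105 ≈ -0.2800.
Arc elasticity E = %ΔQ/%Δp ≈ 0.5875/-0.2800 ≈ -2.098.
|E| > 1: demand is elastic over this range.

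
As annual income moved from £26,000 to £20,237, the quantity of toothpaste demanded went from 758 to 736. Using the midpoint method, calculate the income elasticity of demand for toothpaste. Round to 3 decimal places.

%ΔQ = (736 − 758)/[(758+736)/2] = -22/747 ≈ -0.0295.
%ΔY = (20,237 − 26,000)/[(26,000+20,237)/2] = -5763/23118.5 ≈ -0.2493.
E_I = %ΔQ/%ΔY ≈ 0.118.
E_I ∈ (0,1): normal good (necessity).

0.118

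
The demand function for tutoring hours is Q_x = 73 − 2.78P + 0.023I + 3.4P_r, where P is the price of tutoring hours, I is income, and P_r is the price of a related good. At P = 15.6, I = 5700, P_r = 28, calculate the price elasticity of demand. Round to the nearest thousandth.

Substituting, Q_x = 73 − 2.78(15.6) + 0.023(5700) + 3.4(28) = 73 − 43.368 + 131.1 + 95.2 = 255.932.
∂Q_x/∂P = −2.78, so E_p = (−2.78)·(15.6/255.932) ≈ -0.169.
|E_p| < 1: demand is inelastic.

-0.169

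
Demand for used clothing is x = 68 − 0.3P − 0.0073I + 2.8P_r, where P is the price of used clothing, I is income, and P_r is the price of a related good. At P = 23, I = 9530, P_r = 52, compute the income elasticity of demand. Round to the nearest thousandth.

x = 68 − 0.3(23) − 0.0073(9530) + 2.8(52) = 68 − 6.9 − 69.569 + 145.6 = 137.131.
∂x/∂I = −0.0073, so E_I = -0.0073·(9530/137.131) ≈ -0.507.
E_I < 0: inferior good.

-0.507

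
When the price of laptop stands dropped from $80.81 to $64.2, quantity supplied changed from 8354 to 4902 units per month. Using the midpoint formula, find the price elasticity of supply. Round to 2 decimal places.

2.27

%Δq = (4902 − 8354)/[(8354 + 4902)/2] = -3452/6628 ≈ -0.5208.
%Δp = (64.2 − 80.81)/[(80.81 + 64.2)/2] = -16.61/72.505 ≈ -0.2291.
Arc elasticity E = %Δq/%Δp ≈ -0.5208/-0.2291 ≈ 2.27.
|E| > 1: supply is elastic over this range.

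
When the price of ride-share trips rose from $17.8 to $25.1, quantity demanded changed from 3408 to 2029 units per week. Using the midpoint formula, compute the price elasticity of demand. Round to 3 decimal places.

-1.491

%Δq = (2029 − 3408)/[(3408 + 2029)/2] = -1379/2718.5 ≈ -0.5073.
%ΔP = (25.1 − 17.8)/[(17.8 + 25.1)/2] = 7.3/21.45 ≈ 0.3403.
Arc elasticity E = %Δq/%ΔP ≈ -0.5073/0.3403 ≈ -1.491.
|E| > 1: demand is elastic over this range.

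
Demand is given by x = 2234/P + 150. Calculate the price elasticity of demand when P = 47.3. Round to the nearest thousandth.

-0.239

At P = 47.3, x = 197.2304.
dx/dP = −2234/P² = −0.9985.
Point elasticity E = (dx/dP)·(P/x) = -0.9985 × 47.3/197.2304 ≈ -0.239.
|E| < 1, so demand is inelastic at this price.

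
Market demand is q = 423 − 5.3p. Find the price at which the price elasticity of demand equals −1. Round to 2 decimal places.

For linear demand q = a − bp, E = −bp/(a − bp). |E| = 1 ⇒ bp = a − bp ⇒ p = a/(2b).
p = 423/(2·5.3) ≈ 39.91.

39.91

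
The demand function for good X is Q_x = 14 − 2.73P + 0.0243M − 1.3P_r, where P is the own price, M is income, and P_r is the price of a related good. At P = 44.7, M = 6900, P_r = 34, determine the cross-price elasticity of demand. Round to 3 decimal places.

-2.863

Q_x = 14 − 2.73(44.7) + 0.0243(6900) − 1.3(34) = 14 − 122.031 + 167.67 − 44.2 = 15.439.
∂Q_x/∂P_r = −1.3, so E_xy = -1.3·(34/15.439) ≈ -2.863.
E_xy < 0: the goods are complements.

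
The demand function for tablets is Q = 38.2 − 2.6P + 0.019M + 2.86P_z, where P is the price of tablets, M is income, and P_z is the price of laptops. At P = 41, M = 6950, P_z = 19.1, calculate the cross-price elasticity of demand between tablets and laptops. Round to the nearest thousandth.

First evaluate Q: 38.2 − 2.6(41) + 0.019(6950) + 2.86(19.1) = 38.2 − 106.6 + 132.05 + 54.626 = 118.276.
∂Q/∂P_z = +2.86, so E_xy = 2.86·(19.1/118.276) ≈ 0.462.
E_xy > 0: the goods are substitutes.

0.462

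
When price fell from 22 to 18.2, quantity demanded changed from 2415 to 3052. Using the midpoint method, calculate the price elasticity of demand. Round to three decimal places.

-1.233

%ΔQ = (3052 − 2415)/[(2415 + 3052)/2] = 637/2733.5 ≈ 0.2330.
%Δp = (18.2 − 22)/[(22 + 18.2)/2] = -3.8/20.1 ≈ -0.1891.
Arc elasticity E = %ΔQ/%Δp ≈ 0.2330/-0.1891 ≈ -1.233.
|E| > 1: demand is elastic over this range.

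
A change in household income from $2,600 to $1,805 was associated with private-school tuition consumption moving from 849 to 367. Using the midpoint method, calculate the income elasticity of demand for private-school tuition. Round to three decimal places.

2.196

%ΔQ = (367 − 849)/[(849+367)/2] = -482/608 ≈ -0.7928.
%ΔM = (1,805 − 2,600)/[(2,600+1,805)/2] = -795/2202.5 ≈ -0.3610.
E_I = %ΔQ/%ΔM ≈ 2.196.
E_I > 1: normal good (luxury).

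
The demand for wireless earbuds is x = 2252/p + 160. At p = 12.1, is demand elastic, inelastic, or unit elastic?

At p = 12.1, x = 346.1157.
dx/dp = −2252/p² = −15.3815.
Point elasticity E = (dx/dp)·(p/x) = -15.3815 × 12.1/346.1157 ≈ -0.538.
|E| ≈ 0.538 < 1, so demand is inelastic.

inelastic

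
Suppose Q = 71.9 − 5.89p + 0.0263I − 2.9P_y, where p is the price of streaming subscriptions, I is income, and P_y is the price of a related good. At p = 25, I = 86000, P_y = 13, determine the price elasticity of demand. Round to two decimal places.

At the given point, Q = 71.9 − 5.89(25) + 0.0263(86000) − 2.9(13) = 71.9 − 147.25 + 2261.8 − 37.7 = 2148.75.
∂Q/∂p = −5.89, so E_p = (−5.89)·(25/2148.75) ≈ -0.07.
|E_p| < 1: demand is inelastic.

-0.07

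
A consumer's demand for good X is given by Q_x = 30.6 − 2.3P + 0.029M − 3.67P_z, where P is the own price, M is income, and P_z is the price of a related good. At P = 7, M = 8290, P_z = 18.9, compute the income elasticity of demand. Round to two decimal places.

Q_x = 30.6 − 2.3(7) + 0.029(8290) − 3.67(18.9) = 30.6 − 16.1 + 240.41 − 69.363 = 185.547.
∂Q_x/∂M = +0.029, so E_I = 0.029·(8290/185.547) ≈ 1.30.
E_I > 1: normal good (luxury).

1.30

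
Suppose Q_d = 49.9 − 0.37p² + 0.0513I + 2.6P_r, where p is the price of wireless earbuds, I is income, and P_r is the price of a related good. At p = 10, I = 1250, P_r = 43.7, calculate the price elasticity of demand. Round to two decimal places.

At the given point, Q_d = 49.9 − 0.37(10)² + 0.0513(1250) + 2.6(43.7) = 49.9 − 37 + 64.125 + 113.62 = 190.645.
∂Q_d/∂p = −2·0.37·p = -7.4, so E_p = -7.4·(10/190.645) ≈ -0.39.
|E_p| < 1: demand is inelastic.

-0.39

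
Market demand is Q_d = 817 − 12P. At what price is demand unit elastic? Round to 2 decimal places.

For linear demand Q_d = a − bP, E = −bP/(a − bP). |E| = 1 ⇒ bP = a − bP ⇒ P = a/(2b).
P = 817/(2·12) ≈ 34.04.

34.04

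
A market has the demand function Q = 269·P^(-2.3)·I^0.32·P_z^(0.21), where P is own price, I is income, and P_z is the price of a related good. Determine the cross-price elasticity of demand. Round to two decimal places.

For a Cobb–Douglas (constant-elasticity) form Q = A·P_z^α·…, the elasticity with respect to P_z equals the exponent α at every point.
Here the exponent on P_z is 0.21, so the cross-price elasticity of demand is 0.21.

0.21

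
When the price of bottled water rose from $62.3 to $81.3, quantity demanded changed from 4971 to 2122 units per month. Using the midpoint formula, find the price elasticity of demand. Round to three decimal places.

%ΔQ = (2122 − 4971)/[(4971 + 2122)/2] = -2849/3546.5 ≈ -0.8033.
%ΔP = (81.3 − 62.3)/[(62.3 + 81.3)/2] = 19/71.8 ≈ 0.2646.
Arc elasticity E = %ΔQ/%ΔP ≈ -0.8033/0.2646 ≈ -3.036.
|E| > 1: demand is elastic over this range.

-3.036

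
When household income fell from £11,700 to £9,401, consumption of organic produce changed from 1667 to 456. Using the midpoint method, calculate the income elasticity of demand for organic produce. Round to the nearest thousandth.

%ΔQ = (456 − 1667)/[(1667+456)/2] = -1211/1061.5 ≈ -1.1408.
%ΔI = (9,401 − 11,700)/[(11,700+9,401)/2] = -2299/10550.5 ≈ -0.2179.
E_I = %ΔQ/%ΔI ≈ 5.236.
E_I > 1: normal good (luxury).

5.236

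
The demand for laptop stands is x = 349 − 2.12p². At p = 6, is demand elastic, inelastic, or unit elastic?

At p = 6, x = 272.68.
dx/dp = −2·2.12·p = −25.44.
Point elasticity E = (dx/dp)·(p/x) = -25.44 × 6/272.68 ≈ -0.560.
|E| ≈ 0.560 < 1, so demand is inelastic.

inelastic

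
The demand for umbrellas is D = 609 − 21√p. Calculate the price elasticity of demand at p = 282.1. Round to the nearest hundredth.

-0.69

At p = 282.1, D = 256.2875.
dD/dp = −21/(2√p) = −21/(2·16.7958).
Point elasticity E = (dD/dp)·(p/D) = -0.6252 × 282.1/256.2875 ≈ -0.69.
|E| < 1, so demand is inelastic at this price.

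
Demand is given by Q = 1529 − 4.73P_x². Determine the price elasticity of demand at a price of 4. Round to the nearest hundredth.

-0.10

At P_x = 4, Q = 1453.32.
dQ/dP_x = −2·4.73·P_x = −37.84.
Point elasticity E = (dQ/dP_x)·(P_x/Q) = -37.84 × 4/1453.32 ≈ -0.10.
|E| < 1, so demand is inelastic at this price.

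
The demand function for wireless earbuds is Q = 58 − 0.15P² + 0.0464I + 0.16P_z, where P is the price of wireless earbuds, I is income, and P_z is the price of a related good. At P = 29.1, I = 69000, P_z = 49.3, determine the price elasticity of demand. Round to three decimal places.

-0.081

Evaluating quantity at (P, I, P_z) gives Q = 58 − 0.15(29.1)² + 0.0464(69000) + 0.16(49.3) = 58 − 127.0215 + 3201.6 + 7.888 = 3140.4665.
∂Q/∂P = −2·0.15·P = -8.73, so E_p = -8.73·(29.1/3140.4665) ≈ -0.081.
|E_p| < 1: demand is inelastic.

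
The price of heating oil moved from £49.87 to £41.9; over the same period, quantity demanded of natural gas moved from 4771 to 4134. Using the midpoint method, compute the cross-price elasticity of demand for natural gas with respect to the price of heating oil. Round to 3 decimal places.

0.824

%ΔQ_x = (4134 − 4771)/[(4771+4134)/2] = -637/4452.5 ≈ -0.1431.
%ΔP_y = (41.9 − 49.87)/[(49.87+41.9)/2] ≈ -0.1737.
E_xy = -0.1431/-0.1737 ≈ 0.824.
E_xy > 0, so natural gas and heating oil are substitutes.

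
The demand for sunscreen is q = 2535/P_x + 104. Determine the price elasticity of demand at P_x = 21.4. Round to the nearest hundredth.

-0.53

At P_x = 21.4, q = 222.4579.
dq/dP_x = −2535/P_x² = −5.5354.
Point elasticity E = (dq/dP_x)·(P_x/q) = -5.5354 × 21.4/222.4579 ≈ -0.53.
|E| < 1, so demand is inelastic at this price.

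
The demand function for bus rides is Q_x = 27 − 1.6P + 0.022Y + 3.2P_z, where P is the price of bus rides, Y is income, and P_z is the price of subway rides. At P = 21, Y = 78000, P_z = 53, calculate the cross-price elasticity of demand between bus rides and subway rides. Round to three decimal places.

First evaluate Q_x: 27 − 1.6(21) + 0.022(78000) + 3.2(53) = 27 − 33.6 + 1716 + 169.6 = 1879.
∂Q_x/∂P_z = +3.2, so E_xy = 3.2·(53/1879) ≈ 0.090.
E_xy > 0: the goods are substitutes.

0.090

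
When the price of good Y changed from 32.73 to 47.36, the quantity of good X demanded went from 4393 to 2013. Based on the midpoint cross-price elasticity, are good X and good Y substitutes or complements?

complements

%ΔQ_x = (2013 − 4393)/[(4393+2013)/2] = -2380/3203 ≈ -0.7431.
%ΔP_y = (47.36 − 32.73)/[(32.73+47.36)/2] ≈ 0.3653.
E_xy = -0.7431/0.3653 ≈ -2.034.
E_xy < 0, so the goods are complements.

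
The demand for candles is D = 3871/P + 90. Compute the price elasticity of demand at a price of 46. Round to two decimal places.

At P = 46, D = 174.1522.
dD/dP = −3871/P² = −1.8294.
Point elasticity E = (dD/dP)·(P/D) = -1.8294 × 46/174.1522 ≈ -0.48.
|E| < 1, so demand is inelastic at this price.

-0.48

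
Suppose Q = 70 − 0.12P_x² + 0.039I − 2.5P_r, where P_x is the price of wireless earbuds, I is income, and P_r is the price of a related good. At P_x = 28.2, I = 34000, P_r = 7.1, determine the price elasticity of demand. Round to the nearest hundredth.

Q = 70 − 0.12(28.2)² + 0.039(34000) − 2.5(7.1) = 70 − 95.4288 + 1326 − 17.75 = 1282.8212.
∂Q/∂P_x = −2·0.12·P_x = -6.768, so E_p = -6.768·(28.2/1282.8212) ≈ -0.15.
|E_p| < 1: demand is inelastic.

-0.15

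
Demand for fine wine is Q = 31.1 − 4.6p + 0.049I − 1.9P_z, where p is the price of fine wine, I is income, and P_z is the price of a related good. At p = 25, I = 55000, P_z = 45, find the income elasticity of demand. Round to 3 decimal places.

1.067

Evaluating quantity at (p, I, P_z) gives Q = 31.1 − 4.6(25) + 0.049(55000) − 1.9(45) = 31.1 − 115 + 2695 − 85.5 = 2525.6.
∂Q/∂I = +0.049, so E_I = 0.049·(55000/2525.6) ≈ 1.067.
E_I > 1: normal good (luxury).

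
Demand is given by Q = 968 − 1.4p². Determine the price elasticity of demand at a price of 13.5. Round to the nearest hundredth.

At p = 13.5, Q = 712.85.
dQ/dp = −2·1.4·p = −37.8.
Point elasticity E = (dQ/dp)·(p/Q) = -37.8 × 13.5/712.85 ≈ -0.72.
|E| < 1, so demand is inelastic at this price.

-0.72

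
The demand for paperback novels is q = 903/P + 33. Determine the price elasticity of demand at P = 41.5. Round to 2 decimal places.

-0.40

At P = 41.5, q = 54.759.
dq/dP = −903/P² = −0.5243.
Point elasticity E = (dq/dP)·(P/q) = -0.5243 × 41.5/54.759 ≈ -0.40.
|E| < 1, so demand is inelastic at this price.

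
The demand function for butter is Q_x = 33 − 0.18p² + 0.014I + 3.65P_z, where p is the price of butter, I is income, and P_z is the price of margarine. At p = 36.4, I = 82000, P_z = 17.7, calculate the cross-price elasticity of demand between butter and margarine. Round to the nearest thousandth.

Substituting, Q_x = 33 − 0.18(36.4)² + 0.014(82000) + 3.65(17.7) = 33 − 238.4928 + 1148 + 64.605 = 1007.1122.
∂Q_x/∂P_z = +3.65, so E_xy = 3.65·(17.7/1007.1122) ≈ 0.064.
E_xy > 0: the goods are substitutes.

0.064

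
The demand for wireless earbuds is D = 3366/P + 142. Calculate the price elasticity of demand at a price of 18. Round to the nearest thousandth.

At P = 18, D = 329.
dD/dP = −3366/P² = −10.3889.
Point elasticity E = (dD/dP)·(P/D) = -10.3889 × 18/329 ≈ -0.568.
|E| < 1, so demand is inelastic at this price.

-0.568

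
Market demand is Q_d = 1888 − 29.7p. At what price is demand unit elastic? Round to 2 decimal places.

For linear demand Q_d = a − bp, E = −bp/(a − bp). |E| = 1 ⇒ bp = a − bp ⇒ p = a/(2b).
p = 1888/(2·29.7) ≈ 31.78.

31.78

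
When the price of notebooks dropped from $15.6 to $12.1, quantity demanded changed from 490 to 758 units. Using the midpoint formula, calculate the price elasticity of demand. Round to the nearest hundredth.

-1.70

%ΔQ = (758 − 490)/[(490 + 758)/2] = 268/624 ≈ 0.4295.
%ΔP = (12.1 − 15.6)/[(15.6 + 12.1)/2] = -3.5/13.85 ≈ -0.2527.
Arc elasticity E = %ΔQ/%ΔP ≈ 0.4295/-0.2527 ≈ -1.70.
|E| > 1: demand is elastic over this range.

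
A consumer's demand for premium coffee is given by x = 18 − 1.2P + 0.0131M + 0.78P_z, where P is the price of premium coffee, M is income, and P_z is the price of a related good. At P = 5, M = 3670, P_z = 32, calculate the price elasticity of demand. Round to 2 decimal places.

x = 18 − 1.2(5) + 0.0131(3670) + 0.78(32) = 18 − 6 + 48.077 + 24.96 = 85.037.
∂x/∂P = −1.2, so E_p = (−1.2)·(5/85.037) ≈ -0.07.
|E_p| < 1: demand is inelastic.

-0.07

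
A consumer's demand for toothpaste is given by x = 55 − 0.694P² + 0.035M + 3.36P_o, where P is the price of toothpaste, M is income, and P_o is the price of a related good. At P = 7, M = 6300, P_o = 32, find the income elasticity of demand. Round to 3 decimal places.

x = 55 − 0.694(7)² + 0.035(6300) + 3.36(32) = 55 − 34.006 + 220.5 + 107.52 = 349.014.
∂x/∂M = +0.035, so E_I = 0.035·(6300/349.014) ≈ 0.632.
E_I ∈ (0,1): normal good (necessity).

0.632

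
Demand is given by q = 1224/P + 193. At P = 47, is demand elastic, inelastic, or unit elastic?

inelastic

At P = 47, q = 219.0426.
dq/dP = −1224/P² = −0.5541.
Point elasticity E = (dq/dP)·(P/q) = -0.5541 × 47/219.0426 ≈ -0.119.
|E| ≈ 0.119 < 1, so demand is inelastic.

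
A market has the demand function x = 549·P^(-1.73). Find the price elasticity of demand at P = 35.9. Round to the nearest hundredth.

-1.73

For a Cobb–Douglas (constant-elasticity) form x = A·P^α·…, the elasticity with respect to P equals the exponent α at every point.
Here the exponent on P is -1.73, so the price elasticity of demand is -1.73.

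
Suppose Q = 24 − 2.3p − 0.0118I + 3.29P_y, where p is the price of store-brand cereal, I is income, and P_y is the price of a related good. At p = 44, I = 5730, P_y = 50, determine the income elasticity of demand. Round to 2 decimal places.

Evaluating quantity at (p, I, P_y) gives Q = 24 − 2.3(44) − 0.0118(5730) + 3.29(50) = 24 − 101.2 − 67.614 + 164.5 = 19.686.
∂Q/∂I = −0.0118, so E_I = -0.0118·(5730/19.686) ≈ -3.43.
E_I < 0: inferior good.

-3.43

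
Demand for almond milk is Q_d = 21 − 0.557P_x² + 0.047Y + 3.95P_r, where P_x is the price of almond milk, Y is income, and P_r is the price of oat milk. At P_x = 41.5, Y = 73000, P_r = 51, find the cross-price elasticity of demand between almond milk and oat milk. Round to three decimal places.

First evaluate Q_d: 21 − 0.557(41.5)² + 0.047(73000) + 3.95(51) = 21 − 959.2933 + 3431 + 201.45 = 2694.1568.
∂Q_d/∂P_r = +3.95, so E_xy = 3.95·(51/2694.1568) ≈ 0.075.
E_xy > 0: the goods are substitutes.

0.075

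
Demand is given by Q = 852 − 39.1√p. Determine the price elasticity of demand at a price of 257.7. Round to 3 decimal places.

At p = 257.7, Q = 224.3262.
dQ/dp = −39.1/(2√p) = −39.1/(2·16.053).
Point elasticity E = (dQ/dp)·(p/Q) = -1.2178 × 257.7/224.3262 ≈ -1.399.
|E| > 1, so demand is elastic at this price.

-1.399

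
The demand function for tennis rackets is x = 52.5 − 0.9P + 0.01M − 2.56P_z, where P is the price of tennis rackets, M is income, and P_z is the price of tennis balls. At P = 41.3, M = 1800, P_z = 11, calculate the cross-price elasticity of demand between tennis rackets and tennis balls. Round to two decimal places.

-5.45

x = 52.5 − 0.9(41.3) + 0.01(1800) − 2.56(11) = 52.5 − 37.17 + 18 − 28.16 = 5.17.
∂x/∂P_z = −2.56, so E_xy = -2.56·(11/5.17) ≈ -5.45.
E_xy < 0: the goods are complements.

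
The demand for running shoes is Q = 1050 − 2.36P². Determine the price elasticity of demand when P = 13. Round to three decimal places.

At P = 13, Q = 651.16.
dQ/dP = −2·2.36·P = −61.36.
Point elasticity E = (dQ/dP)·(P/Q) = -61.36 × 13/651.16 ≈ -1.225.
|E| > 1, so demand is elastic at this price.

-1.225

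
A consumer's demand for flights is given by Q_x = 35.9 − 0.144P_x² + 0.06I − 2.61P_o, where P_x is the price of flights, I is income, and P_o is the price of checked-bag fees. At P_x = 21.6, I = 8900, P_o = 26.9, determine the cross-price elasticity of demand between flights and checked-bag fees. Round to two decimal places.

-0.16

Evaluating quantity at (P_x, I, P_o) gives Q_x = 35.9 − 0.144(21.6)² + 0.06(8900) − 2.61(26.9) = 35.9 − 67.1846 + 534 − 70.209 = 432.5064.
∂Q_x/∂P_o = −2.61, so E_xy = -2.61·(26.9/432.5064) ≈ -0.16.
E_xy < 0: the goods are complements.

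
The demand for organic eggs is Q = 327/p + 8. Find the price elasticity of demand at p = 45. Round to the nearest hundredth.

-0.48

At p = 45, Q = 15.2667.
dQ/dp = −327/p² = −0.1615.
Point elasticity E = (dQ/dp)·(p/Q) = -0.1615 × 45/15.2667 ≈ -0.48.
|E| < 1, so demand is inelastic at this price.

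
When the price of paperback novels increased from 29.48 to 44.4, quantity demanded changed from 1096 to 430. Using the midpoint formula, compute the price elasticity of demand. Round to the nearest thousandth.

%Δq = (430 − 1096)/[(1096 + 430)/2] = -666/763 ≈ -0.8729.
%ΔP = (44.4 − 29.48)/[(29.48 + 44.4)/2] = 14.92/36.94 ≈ 0.4039.
Arc elasticity E = %Δq/%ΔP ≈ -0.8729/0.4039 ≈ -2.161.
|E| > 1: demand is elastic over this range.

-2.161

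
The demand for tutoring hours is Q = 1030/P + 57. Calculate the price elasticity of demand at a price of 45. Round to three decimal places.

At P = 45, Q = 79.8889.
dQ/dP = −1030/P² = −0.5086.
Point elasticity E = (dQ/dP)·(P/Q) = -0.5086 × 45/79.8889 ≈ -0.287.
|E| < 1, so demand is inelastic at this price.

-0.287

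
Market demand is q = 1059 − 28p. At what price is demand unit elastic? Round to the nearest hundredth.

For linear demand q = a − bp, E = −bp/(a − bp). |E| = 1 ⇒ bp = a − bp ⇒ p = a/(2b).
p = 1059/(2·28) ≈ 18.91.

18.91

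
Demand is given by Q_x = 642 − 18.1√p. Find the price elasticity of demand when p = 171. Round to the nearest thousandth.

-0.292

At p = 171, Q_x = 405.3118.
dQ_x/dp = −18.1/(2√p) = −18.1/(2·13.0767).
Point elasticity E = (dQ_x/dp)·(p/Q_x) = -0.6921 × 171/405.3118 ≈ -0.292.
|E| < 1, so demand is inelastic at this price.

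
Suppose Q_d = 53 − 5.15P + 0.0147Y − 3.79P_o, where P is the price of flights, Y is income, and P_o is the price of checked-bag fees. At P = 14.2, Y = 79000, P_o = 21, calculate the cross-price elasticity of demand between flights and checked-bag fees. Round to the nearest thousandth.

First evaluate Q_d: 53 − 5.15(14.2) + 0.0147(79000) − 3.79(21) = 53 − 73.13 + 1161.3 − 79.59 = 1061.58.
∂Q_d/∂P_o = −3.79, so E_xy = -3.79·(21/1061.58) ≈ -0.075.
E_xy < 0: the goods are complements.

-0.075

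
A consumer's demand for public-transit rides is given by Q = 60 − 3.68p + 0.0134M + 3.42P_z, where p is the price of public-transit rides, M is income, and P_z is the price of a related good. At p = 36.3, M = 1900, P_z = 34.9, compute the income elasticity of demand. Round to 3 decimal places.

0.357

At the given point, Q = 60 − 3.68(36.3) + 0.0134(1900) + 3.42(34.9) = 60 − 133.584 + 25.46 + 119.358 = 71.234.
∂Q/∂M = +0.0134, so E_I = 0.0134·(1900/71.234) ≈ 0.357.
E_I ∈ (0,1): normal good (necessity).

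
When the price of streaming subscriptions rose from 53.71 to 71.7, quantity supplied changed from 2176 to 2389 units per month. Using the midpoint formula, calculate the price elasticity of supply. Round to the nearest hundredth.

%Δq = (2389 − 2176)/[(2176 + 2389)/2] = 213/2282.5 ≈ 0.0933.
%ΔP = (71.7 − 53.71)/[(53.71 + 71.7)/2] = 17.99/62.705 ≈ 0.2869.
Arc elasticity E = %Δq/%ΔP ≈ 0.0933/0.2869 ≈ 0.33.
|E| < 1: supply is inelastic over this range.

0.33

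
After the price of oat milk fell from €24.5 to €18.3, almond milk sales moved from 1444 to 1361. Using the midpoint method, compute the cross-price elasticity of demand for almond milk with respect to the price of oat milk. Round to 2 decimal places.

%ΔQ_x = (1361 − 1444)/[(1444+1361)/2] = -83/1402.5 ≈ -0.0592.
%ΔP_y = (18.3 − 24.5)/[(24.5+18.3)/2] ≈ -0.2897.
E_xy = -0.0592/-0.2897 ≈ 0.20.
E_xy > 0, so almond milk and oat milk are substitutes.

0.20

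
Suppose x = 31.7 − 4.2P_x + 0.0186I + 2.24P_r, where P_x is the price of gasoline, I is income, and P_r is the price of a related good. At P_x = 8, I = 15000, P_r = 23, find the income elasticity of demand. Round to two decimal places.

0.85

At the given point, x = 31.7 − 4.2(8) + 0.0186(15000) + 2.24(23) = 31.7 − 33.6 + 279 + 51.52 = 328.62.
∂x/∂I = +0.0186, so E_I = 0.0186·(15000/328.62) ≈ 0.85.
E_I ∈ (0,1): normal good (necessity).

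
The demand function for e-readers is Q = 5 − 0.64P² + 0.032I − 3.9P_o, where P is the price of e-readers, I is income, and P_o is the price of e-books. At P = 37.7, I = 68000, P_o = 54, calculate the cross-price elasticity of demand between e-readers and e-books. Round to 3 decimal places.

-0.199

Evaluating quantity at (P, I, P_o) gives Q = 5 − 0.64(37.7)² + 0.032(68000) − 3.9(54) = 5 − 909.6256 + 2176 − 210.6 = 1060.7744.
∂Q/∂P_o = −3.9, so E_xy = -3.9·(54/1060.7744) ≈ -0.199.
E_xy < 0: the goods are complements.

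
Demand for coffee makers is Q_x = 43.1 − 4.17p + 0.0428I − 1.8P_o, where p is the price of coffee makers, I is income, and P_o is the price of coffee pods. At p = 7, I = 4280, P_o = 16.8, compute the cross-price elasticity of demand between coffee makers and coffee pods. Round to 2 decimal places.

-0.18

Q_x = 43.1 − 4.17(7) + 0.0428(4280) − 1.8(16.8) = 43.1 − 29.19 + 183.184 − 30.24 = 166.854.
∂Q_x/∂P_o = −1.8, so E_xy = -1.8·(16.8/166.854) ≈ -0.18.
E_xy < 0: the goods are complements.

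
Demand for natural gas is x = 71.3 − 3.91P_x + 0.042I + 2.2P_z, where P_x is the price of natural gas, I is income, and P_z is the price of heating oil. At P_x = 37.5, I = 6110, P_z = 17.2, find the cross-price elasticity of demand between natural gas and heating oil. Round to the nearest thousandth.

0.173

x = 71.3 − 3.91(37.5) + 0.042(6110) + 2.2(17.2) = 71.3 − 146.625 + 256.62 + 37.84 = 219.135.
∂x/∂P_z = +2.2, so E_xy = 2.2·(17.2/219.135) ≈ 0.173.
E_xy > 0: the goods are substitutes.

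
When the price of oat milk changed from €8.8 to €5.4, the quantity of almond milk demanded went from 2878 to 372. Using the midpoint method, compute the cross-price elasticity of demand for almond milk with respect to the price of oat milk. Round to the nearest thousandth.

3.220

%ΔQ_x = (372 − 2878)/[(2878+372)/2] = -2506/1625 ≈ -1.5422.
%ΔP_y = (5.4 − 8.8)/[(8.8+5.4)/2] ≈ -0.4789.
E_xy = -1.5422/-0.4789 ≈ 3.220.
E_xy > 0, so almond milk and oat milk are substitutes.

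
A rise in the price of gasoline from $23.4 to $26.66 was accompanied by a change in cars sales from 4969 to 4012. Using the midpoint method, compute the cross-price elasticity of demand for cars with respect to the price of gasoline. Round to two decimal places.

-1.64

%ΔQ_x = (4012 − 4969)/[(4969+4012)/2] = -957/4490.5 ≈ -0.2131.
%ΔP_y = (26.66 − 23.4)/[(23.4+26.66)/2] ≈ 0.1302.
E_xy = -0.2131/0.1302 ≈ -1.64.
E_xy < 0, so cars and gasoline are complements.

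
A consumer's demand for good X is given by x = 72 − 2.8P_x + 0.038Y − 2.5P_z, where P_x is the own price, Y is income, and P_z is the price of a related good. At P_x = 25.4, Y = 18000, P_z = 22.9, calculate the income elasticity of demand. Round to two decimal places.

1.09

Evaluating quantity at (P_x, Y, P_z) gives x = 72 − 2.8(25.4) + 0.038(18000) − 2.5(22.9) = 72 − 71.12 + 684 − 57.25 = 627.63.
∂x/∂Y = +0.038, so E_I = 0.038·(18000/627.63) ≈ 1.09.
E_I > 1: normal good (luxury).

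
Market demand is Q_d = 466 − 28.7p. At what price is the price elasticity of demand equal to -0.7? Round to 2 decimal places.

6.69

Set −bp/(a − bp) = −0.7 ⇒ bp = 0.7(a − bp) ⇒ bp(1+0.7) = 0.7·a.
p = 0.7·466/(28.7·1.7) ≈ 6.69.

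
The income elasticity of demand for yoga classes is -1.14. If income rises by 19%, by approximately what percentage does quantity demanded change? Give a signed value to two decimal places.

%ΔQ ≈ E × %ΔI = (-1.14) × (19%) = -21.66%.

-21.66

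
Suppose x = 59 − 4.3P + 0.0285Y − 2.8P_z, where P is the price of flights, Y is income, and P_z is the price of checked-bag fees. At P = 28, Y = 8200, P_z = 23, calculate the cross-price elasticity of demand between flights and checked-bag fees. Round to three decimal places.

x = 59 − 4.3(28) + 0.0285(8200) − 2.8(23) = 59 − 120.4 + 233.7 − 64.4 = 107.9.
∂x/∂P_z = −2.8, so E_xy = -2.8·(23/107.9) ≈ -0.597.
E_xy < 0: the goods are complements.

-0.597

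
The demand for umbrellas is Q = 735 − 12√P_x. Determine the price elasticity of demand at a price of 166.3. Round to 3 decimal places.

At P_x = 166.3, Q = 580.2512.
dQ/dP_x = −12/(2√P_x) = −12/(2·12.8957).
Point elasticity E = (dQ/dP_x)·(P_x/Q) = -0.4653 × 166.3/580.2512 ≈ -0.133.
|E| < 1, so demand is inelastic at this price.

-0.133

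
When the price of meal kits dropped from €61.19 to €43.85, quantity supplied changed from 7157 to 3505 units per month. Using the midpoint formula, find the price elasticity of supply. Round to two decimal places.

2.07

%Δq = (3505 − 7157)/[(7157 + 3505)/2] = -3652/5331 ≈ -0.6850.
%Δp = (43.85 − 61.19)/[(61.19 + 43.85)/2] = -17.34/52.52 ≈ -0.3302.
Arc elasticity E = %Δq/%Δp ≈ -0.6850/-0.3302 ≈ 2.07.
|E| > 1: supply is elastic over this range.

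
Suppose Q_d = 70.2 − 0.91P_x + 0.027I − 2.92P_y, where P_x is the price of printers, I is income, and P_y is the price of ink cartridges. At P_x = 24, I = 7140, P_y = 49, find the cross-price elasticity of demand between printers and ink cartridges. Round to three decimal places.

Q_d = 70.2 − 0.91(24) + 0.027(7140) − 2.92(49) = 70.2 − 21.84 + 192.78 − 143.08 = 98.06.
∂Q_d/∂P_y = −2.92, so E_xy = -2.92·(49/98.06) ≈ -1.459.
E_xy < 0: the goods are complements.

-1.459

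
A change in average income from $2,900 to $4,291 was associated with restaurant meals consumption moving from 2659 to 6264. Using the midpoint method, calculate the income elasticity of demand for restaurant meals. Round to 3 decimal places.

%ΔQ = (6264 − 2659)/[(2659+6264)/2] = 3605/4461.5 ≈ 0.8080.
%ΔI = (4,291 − 2,900)/[(2,900+4,291)/2] = 1391/3595.5 ≈ 0.3869.
E_I = %ΔQ/%ΔI ≈ 2.089.
E_I > 1: normal good (luxury).

2.089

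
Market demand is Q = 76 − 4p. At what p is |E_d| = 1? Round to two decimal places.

For linear demand Q = a − bp, E = −bp/(a − bp). |E| = 1 ⇒ bp = a − bp ⇒ p = a/(2b).
p = 76/(2·4) = 9.50.

9.50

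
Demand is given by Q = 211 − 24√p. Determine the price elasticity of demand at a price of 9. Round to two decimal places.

At p = 9, Q = 139.
dQ/dp = −24/(2√p) = −24/(2·3).
Point elasticity E = (dQ/dp)·(p/Q) = -4 × 9/139 ≈ -0.26.
|E| < 1, so demand is inelastic at this price.

-0.26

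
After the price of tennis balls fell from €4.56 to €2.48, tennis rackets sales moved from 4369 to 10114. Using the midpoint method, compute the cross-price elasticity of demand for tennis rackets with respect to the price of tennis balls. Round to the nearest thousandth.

-1.343

%ΔQ_x = (10114 − 4369)/[(4369+10114)/2] = 5745/7241.5 ≈ 0.7933.
%ΔP_y = (2.48 − 4.56)/[(4.56+2.48)/2] ≈ -0.5909.
E_xy = 0.7933/-0.5909 ≈ -1.343.
E_xy < 0, so tennis rackets and tennis balls are complements.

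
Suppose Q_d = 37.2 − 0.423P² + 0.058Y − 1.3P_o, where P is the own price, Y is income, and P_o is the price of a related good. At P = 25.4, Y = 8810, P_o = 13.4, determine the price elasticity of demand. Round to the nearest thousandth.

-2.117

Evaluating quantity at (P, Y, P_o) gives Q_d = 37.2 − 0.423(25.4)² + 0.058(8810) − 1.3(13.4) = 37.2 − 272.9027 + 510.98 − 17.42 = 257.8573.
∂Q_d/∂P = −2·0.423·P = -21.4884, so E_p = -21.4884·(25.4/257.8573) ≈ -2.117.
|E_p| > 1: demand is elastic.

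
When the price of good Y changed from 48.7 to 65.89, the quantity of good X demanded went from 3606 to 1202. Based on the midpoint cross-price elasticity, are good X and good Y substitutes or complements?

complements

%ΔQ_x = (1202 − 3606)/[(3606+1202)/2] = -2404/2404 ≈ -1.0000.
%ΔP_y = (65.89 − 48.7)/[(48.7+65.89)/2] ≈ 0.3000.
E_xy = -1.0000/0.3000 ≈ -3.333.
E_xy < 0, so the goods are complements.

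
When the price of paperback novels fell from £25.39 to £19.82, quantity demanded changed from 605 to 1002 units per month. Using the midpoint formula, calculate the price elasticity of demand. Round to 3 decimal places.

-2.005

%ΔQ = (1002 − 605)/[(605 + 1002)/2] = 397/803.5 ≈ 0.4941.
%Δp = (19.82 − 25.39)/[(25.39 + 19.82)/2] = -5.57/22.605 ≈ -0.2464.
Arc elasticity E = %ΔQ/%Δp ≈ 0.4941/-0.2464 ≈ -2.005.
|E| > 1: demand is elastic over this range.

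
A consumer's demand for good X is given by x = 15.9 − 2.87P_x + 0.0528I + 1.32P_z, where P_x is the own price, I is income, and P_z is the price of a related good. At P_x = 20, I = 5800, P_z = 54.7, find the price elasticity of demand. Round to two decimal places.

At the given point, x = 15.9 − 2.87(20) + 0.0528(5800) + 1.32(54.7) = 15.9 − 57.4 + 306.24 + 72.204 = 336.944.
∂x/∂P_x = −2.87, so E_p = (−2.87)·(20/336.944) ≈ -0.17.
|E_p| < 1: demand is inelastic.

-0.17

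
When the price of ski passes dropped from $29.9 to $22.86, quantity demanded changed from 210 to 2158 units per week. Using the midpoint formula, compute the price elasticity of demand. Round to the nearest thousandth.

%Δq = (2158 − 210)/[(210 + 2158)/2] = 1948/1184 ≈ 1.6453.
%Δp = (22.86 − 29.9)/[(29.9 + 22.86)/2] = -7.04/26.38 ≈ -0.2669.
Arc elasticity E = %Δq/%Δp ≈ 1.6453/-0.2669 ≈ -6.165.
|E| > 1: demand is elastic over this range.

-6.165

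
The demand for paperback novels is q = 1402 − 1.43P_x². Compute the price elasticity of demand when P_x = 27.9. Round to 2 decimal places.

-7.71

At P_x = 27.9, q = 288.8737.
dq/dP_x = −2·1.43·P_x = −79.794.
Point elasticity E = (dq/dP_x)·(P_x/q) = -79.794 × 27.9/288.8737 ≈ -7.71.
|E| > 1, so demand is elastic at this price.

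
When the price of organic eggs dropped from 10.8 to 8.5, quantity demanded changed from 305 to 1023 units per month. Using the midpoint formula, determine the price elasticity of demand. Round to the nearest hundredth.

-4.54

%Δq = (1023 − 305)/[(305 + 1023)/2] = 718/664 ≈ 1.0813.
%ΔP = (8.5 − 10.8)/[(10.8 + 8.5)/2] = -2.3/9.65 ≈ -0.2383.
Arc elasticity E = %Δq/%ΔP ≈ 1.0813/-0.2383 ≈ -4.54.
|E| > 1: demand is elastic over this range.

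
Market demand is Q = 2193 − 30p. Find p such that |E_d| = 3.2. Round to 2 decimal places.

55.70

Set −bp/(a − bp) = −3.2 ⇒ bp = 3.2(a − bp) ⇒ bp(1+3.2) = 3.2·a.
p = 3.2·2193/(30·4.2) ≈ 55.70.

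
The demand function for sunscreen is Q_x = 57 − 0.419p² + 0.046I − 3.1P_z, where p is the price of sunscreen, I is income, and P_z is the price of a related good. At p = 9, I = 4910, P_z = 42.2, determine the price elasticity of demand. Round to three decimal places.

-0.575

At the given point, Q_x = 57 − 0.419(9)² + 0.046(4910) − 3.1(42.2) = 57 − 33.939 + 225.86 − 130.82 = 118.101.
∂Q_x/∂p = −2·0.419·p = -7.542, so E_p = -7.542·(9/118.101) ≈ -0.575.
|E_p| < 1: demand is inelastic.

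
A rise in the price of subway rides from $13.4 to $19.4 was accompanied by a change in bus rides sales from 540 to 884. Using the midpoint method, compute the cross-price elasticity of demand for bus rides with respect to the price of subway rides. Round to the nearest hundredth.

%ΔQ_x = (884 − 540)/[(540+884)/2] = 344/712 ≈ 0.4831.
%ΔP_y = (19.4 − 13.4)/[(13.4+19.4)/2] ≈ 0.3659.
E_xy = 0.4831/0.3659 ≈ 1.32.
E_xy > 0, so bus rides and subway rides are substitutes.

1.32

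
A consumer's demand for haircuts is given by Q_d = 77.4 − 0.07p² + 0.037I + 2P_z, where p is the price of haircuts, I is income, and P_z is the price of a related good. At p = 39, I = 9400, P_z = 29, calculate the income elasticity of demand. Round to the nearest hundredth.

Evaluating quantity at (p, I, P_z) gives Q_d = 77.4 − 0.07(39)² + 0.037(9400) + 2(29) = 77.4 − 106.47 + 347.8 + 58 = 376.73.
∂Q_d/∂I = +0.037, so E_I = 0.037·(9400/376.73) ≈ 0.92.
E_I ∈ (0,1): normal good (necessity).

0.92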